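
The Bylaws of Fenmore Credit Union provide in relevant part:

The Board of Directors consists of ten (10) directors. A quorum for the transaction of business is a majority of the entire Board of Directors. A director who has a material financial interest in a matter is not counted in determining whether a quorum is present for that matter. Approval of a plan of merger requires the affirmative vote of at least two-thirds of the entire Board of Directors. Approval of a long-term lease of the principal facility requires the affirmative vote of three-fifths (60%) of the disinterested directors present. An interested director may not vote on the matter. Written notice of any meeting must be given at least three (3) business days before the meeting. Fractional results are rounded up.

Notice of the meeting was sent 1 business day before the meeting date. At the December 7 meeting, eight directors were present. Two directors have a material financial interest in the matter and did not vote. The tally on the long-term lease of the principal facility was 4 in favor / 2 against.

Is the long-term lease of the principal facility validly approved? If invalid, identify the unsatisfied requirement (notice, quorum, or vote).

Invalid — notice requirement not satisfied.

Notice: 1 business day given; 3 required (1 < 3). Not satisfied.
Quorum: 8 present, but the 2 interested directors do not count, leaving 6. Quorum is 6. Satisfied.
Vote: the long-term lease of the principal facility requires three-fifths of the disinterested directors present (8 − 2 = 6). 3/5 of 6 = 3.60, rounded up to 4, so 4 affirmative votes are needed; 4 voted in favor. Satisfied.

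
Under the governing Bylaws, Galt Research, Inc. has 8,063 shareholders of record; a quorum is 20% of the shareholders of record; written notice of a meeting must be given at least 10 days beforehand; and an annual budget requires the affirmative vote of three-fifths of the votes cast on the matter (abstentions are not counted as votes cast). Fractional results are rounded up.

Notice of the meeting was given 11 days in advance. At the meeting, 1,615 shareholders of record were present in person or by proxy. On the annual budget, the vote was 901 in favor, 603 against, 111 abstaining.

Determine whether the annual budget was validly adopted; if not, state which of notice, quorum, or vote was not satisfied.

Notice: 11 days given; 10 required. Satisfied.
Quorum: 20% of 8,063 = 1,612.60, rounded up to 1,613; 1,615 present. Satisfied.
Vote: requires three-fifths of the votes cast (1,615 − 111 abstaining = 1,504); 3/5 of 1504 = 902.40, rounded up to 903, so 903 needed; 901 in favor. Not satisfied.

Invalid — vote requirement not satisfied.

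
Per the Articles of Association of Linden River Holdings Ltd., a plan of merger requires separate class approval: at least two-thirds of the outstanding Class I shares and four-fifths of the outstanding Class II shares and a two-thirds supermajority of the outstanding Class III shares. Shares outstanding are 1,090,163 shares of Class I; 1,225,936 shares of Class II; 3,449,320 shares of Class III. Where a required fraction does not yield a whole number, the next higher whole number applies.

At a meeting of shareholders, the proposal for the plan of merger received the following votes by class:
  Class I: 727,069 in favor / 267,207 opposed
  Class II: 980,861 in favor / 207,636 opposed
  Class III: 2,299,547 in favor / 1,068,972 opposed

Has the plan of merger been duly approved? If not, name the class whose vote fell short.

Class I: 2/3 of 1090163 = 726775.33, rounded up to 726776; 726,776 required, 727,069 in favor — approved.
Class II: 4/5 of 1225936 = 980748.80, rounded up to 980749; 980,749 required, 980,861 in favor — approved.
Class III: 2/3 of 3449320 = 2299546.67, rounded up to 2299547; 2,299,547 required, 2,299,547 in favor — approved.

Approved — every class gave the required vote.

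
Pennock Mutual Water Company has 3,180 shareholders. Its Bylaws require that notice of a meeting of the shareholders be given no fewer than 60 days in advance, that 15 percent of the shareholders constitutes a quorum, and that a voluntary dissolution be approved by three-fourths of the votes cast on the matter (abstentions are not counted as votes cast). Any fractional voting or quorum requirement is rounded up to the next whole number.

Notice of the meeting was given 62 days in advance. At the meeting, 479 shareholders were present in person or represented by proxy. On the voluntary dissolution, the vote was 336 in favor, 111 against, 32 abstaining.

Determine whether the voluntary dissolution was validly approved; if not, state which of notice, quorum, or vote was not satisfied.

Valid — all requirements satisfied.

Notice: 62 days given; 60 required. Satisfied.
Quorum: 15% of 3,180 = 477; 479 present. Satisfied.
Vote: requires three-fourths of the votes cast (479 − 32 abstaining = 447); 3/4 of 447 = 335.25, rounded up to 336, so 336 needed; 336 in favor. Satisfied.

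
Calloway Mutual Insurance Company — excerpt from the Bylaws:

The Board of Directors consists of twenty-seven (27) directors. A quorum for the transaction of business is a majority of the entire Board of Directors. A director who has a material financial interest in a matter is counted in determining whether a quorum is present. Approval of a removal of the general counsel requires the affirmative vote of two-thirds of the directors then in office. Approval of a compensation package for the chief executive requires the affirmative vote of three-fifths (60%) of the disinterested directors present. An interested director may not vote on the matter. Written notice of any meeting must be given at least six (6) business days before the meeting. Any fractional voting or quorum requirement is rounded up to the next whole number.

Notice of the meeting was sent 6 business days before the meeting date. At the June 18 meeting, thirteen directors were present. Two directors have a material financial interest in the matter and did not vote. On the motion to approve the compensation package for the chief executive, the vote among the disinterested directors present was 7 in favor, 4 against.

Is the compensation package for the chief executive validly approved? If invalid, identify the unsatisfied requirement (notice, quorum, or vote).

Notice: 6 business days given; 6 required (6 ≥ 6). Satisfied.
Quorum: 13 present (interested directors count toward quorum); quorum is 14. Not satisfied.
Vote: the compensation package for the chief executive requires three-fifths of the disinterested directors present (13 − 2 = 11). 3/5 of 11 = 6.60, rounded up to 7, so 7 affirmative votes are needed; 7 voted in favor. Satisfied. (Moot — without a quorum no business can be validly transacted.)

Invalid — quorum requirement not satisfied.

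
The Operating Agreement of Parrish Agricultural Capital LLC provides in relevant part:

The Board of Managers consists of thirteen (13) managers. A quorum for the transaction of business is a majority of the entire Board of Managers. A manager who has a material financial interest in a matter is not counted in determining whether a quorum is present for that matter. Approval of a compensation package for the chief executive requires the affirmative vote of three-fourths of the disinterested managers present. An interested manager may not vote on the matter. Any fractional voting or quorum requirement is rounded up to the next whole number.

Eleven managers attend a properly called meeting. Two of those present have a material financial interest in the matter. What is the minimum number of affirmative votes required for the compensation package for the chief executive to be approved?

7

The compensation package for the chief executive requires three-fourths of the disinterested managers present (11 − 2 = 9).
3/4 of 9 = 6.75, rounded up to 7.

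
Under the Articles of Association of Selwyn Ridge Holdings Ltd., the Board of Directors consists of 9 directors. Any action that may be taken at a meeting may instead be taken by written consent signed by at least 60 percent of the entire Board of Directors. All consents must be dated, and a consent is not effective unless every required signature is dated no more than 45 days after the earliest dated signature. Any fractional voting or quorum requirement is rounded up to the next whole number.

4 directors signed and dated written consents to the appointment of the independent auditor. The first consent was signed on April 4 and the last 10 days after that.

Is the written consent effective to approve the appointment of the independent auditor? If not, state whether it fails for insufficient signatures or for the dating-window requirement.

Signatures required: at least 60 percent of 9 — 3/5 of 9 = 5.40, rounded up to 6, so 6 needed; 4 signed. Insufficient.
Dating window: the latest signature is 10 days after the earliest; the limit is 45 days. Within the window.

Not effective — insufficient signatures.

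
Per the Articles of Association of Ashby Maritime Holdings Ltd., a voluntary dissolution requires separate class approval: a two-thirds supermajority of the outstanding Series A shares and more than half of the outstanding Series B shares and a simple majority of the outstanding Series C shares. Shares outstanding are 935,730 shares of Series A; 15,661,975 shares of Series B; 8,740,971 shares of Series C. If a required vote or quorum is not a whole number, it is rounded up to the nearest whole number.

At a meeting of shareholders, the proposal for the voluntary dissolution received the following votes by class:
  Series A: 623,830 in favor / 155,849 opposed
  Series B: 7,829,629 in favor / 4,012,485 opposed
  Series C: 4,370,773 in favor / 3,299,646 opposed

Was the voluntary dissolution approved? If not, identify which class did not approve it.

Series A: 2/3 of 935730 = 623820; 623,820 required, 623,830 in favor — approved.
Series B: a majority of 15661975 is 7830988; 7,830,988 required, 7,829,629 in favor — not approved.
Series C: a majority of 8740971 is 4370486; 4,370,486 required, 4,370,773 in favor — approved.

Not approved — the Series B shares did not give the required vote.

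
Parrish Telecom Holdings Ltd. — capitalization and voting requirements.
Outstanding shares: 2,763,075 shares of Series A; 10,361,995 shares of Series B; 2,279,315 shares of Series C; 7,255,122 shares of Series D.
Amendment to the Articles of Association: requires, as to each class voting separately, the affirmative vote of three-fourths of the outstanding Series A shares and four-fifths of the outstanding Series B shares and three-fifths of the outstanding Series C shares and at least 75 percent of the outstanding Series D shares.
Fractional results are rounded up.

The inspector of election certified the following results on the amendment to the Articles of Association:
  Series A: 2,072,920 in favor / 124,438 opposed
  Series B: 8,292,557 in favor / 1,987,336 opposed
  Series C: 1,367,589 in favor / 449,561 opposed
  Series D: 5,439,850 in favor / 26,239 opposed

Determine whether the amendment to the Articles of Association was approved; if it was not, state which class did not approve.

Series A: 3/4 of 2763075 = 2072306.25, rounded up to 2072307; 2,072,307 required, 2,072,920 in favor — approved.
Series B: 4/5 of 10361995 = 8289596; 8,289,596 required, 8,292,557 in favor — approved.
Series C: 3/5 of 2279315 = 1367589; 1,367,589 required, 1,367,589 in favor — approved.
Series D: 3/4 of 7255122 = 5441341.50, rounded up to 5441342; 5,441,342 required, 5,439,850 in favor — not approved.

Not approved — the Series D shares did not give the required vote.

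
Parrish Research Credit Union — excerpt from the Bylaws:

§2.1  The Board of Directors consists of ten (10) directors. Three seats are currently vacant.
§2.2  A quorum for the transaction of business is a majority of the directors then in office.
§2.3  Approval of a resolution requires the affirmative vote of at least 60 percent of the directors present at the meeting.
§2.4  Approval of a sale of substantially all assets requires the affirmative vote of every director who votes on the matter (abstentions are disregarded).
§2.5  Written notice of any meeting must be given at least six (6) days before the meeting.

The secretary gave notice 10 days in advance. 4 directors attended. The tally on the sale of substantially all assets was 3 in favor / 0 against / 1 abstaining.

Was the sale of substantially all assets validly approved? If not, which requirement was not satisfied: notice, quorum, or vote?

Notice: 10 days given; 6 required (10 ≥ 6). Satisfied.
Quorum: 4 present; quorum is 4. Satisfied.
Vote: the sale of substantially all assets requires the unanimous vote of the votes cast (4 present − 1 abstaining = 3). Unanimous means all 3, so 3 affirmative votes are needed; 3 voted in favor. Satisfied.

Valid — all requirements satisfied.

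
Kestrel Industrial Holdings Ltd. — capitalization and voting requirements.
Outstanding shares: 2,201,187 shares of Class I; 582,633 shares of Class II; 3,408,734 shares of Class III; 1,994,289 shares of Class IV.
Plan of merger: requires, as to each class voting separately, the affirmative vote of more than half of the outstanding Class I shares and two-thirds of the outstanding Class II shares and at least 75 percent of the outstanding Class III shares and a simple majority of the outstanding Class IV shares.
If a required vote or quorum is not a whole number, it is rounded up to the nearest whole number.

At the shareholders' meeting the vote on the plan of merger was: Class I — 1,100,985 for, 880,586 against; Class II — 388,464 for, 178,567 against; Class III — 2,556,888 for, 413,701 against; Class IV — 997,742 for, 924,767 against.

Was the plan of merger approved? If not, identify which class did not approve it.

Approved — every class gave the required vote.

Class I: a majority of 2201187 is 1100594; 1,100,594 required, 1,100,985 in favor — approved.
Class II: 2/3 of 582633 = 388422; 388,422 required, 388,464 in favor — approved.
Class III: 3/4 of 3408734 = 2556550.50, rounded up to 2556551; 2,556,551 required, 2,556,888 in favor — approved.
Class IV: a majority of 1994289 is 997145; 997,145 required, 997,742 in favor — approved.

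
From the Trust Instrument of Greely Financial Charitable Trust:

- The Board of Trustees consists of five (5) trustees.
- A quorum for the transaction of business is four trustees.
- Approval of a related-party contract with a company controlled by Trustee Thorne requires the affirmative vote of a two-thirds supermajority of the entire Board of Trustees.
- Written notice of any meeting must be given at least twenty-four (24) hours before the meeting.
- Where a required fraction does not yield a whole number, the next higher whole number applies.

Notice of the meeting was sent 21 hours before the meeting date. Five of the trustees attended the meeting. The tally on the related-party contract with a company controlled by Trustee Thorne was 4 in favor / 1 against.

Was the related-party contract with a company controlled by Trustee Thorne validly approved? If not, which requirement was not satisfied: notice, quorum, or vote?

Notice: 21 hours given; 24 required (21 < 24). Not satisfied.
Quorum: 5 present; quorum is 4. Satisfied.
Vote: the related-party contract with a company controlled by Trustee Thorne requires two-thirds of the entire Board of Trustees (5). 2/3 of 5 = 3.33, rounded up to 4, so 4 affirmative votes are needed; 4 voted in favor. Satisfied.

Invalid — notice requirement not satisfied.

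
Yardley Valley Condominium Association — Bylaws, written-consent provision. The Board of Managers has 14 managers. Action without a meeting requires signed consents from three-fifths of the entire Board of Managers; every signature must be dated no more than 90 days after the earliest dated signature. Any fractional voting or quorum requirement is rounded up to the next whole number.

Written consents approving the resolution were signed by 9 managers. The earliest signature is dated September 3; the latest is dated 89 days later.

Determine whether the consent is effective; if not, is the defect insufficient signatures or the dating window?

Effective — both the signature and dating-window requirements are satisfied.

Signatures required: three-fifths of 14 — 3/5 of 14 = 8.40, rounded up to 9, so 9 needed; 9 signed. Sufficient.
Dating window: the latest signature is 89 days after the earliest; the limit is 90 days. Within the window.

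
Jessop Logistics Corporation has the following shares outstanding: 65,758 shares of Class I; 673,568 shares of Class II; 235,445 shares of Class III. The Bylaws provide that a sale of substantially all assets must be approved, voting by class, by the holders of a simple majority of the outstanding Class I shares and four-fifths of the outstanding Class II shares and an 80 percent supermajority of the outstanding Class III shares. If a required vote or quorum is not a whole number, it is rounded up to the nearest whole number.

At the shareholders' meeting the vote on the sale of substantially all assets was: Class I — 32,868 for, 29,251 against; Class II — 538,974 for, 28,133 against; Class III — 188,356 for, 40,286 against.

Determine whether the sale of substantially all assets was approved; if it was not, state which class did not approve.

Class I: a majority of 65758 is 32880; 32,880 required, 32,868 in favor — not approved.
Class II: 4/5 of 673568 = 538854.40, rounded up to 538855; 538,855 required, 538,974 in favor — approved.
Class III: 4/5 of 235445 = 188356; 188,356 required, 188,356 in favor — approved.

Not approved — the Class I shares did not give the required vote.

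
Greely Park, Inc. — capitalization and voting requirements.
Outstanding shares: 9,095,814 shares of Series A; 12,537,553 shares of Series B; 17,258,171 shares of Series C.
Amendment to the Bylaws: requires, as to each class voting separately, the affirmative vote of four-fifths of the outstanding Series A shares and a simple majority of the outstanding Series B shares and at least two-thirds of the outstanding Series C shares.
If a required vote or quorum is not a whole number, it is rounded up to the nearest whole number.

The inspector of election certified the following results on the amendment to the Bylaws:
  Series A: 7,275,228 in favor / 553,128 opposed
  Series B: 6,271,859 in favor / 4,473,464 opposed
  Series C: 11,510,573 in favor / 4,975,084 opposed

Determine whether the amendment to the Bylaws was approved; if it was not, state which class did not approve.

Series A: 4/5 of 9095814 = 7276651.20, rounded up to 7276652; 7,276,652 required, 7,275,228 in favor — not approved.
Series B: a majority of 12537553 is 6268777; 6,268,777 required, 6,271,859 in favor — approved.
Series C: 2/3 of 17258171 = 11505447.33, rounded up to 11505448; 11,505,448 required, 11,510,573 in favor — approved.

Not approved — the Series A shares did not give the required vote.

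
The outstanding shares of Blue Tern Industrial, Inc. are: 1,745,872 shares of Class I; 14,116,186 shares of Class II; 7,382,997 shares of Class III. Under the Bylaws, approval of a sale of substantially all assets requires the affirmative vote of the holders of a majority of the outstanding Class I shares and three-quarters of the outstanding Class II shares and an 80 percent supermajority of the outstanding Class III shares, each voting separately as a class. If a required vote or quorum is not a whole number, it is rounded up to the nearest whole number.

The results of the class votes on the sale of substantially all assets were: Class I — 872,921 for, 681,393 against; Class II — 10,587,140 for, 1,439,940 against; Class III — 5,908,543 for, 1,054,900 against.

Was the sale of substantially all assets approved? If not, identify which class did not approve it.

Not approved — the Class I shares did not give the required vote.

Class I: a majority of 1745872 is 872937; 872,937 required, 872,921 in favor — not approved.
Class II: 3/4 of 14116186 = 10587139.50, rounded up to 10587140; 10,587,140 required, 10,587,140 in favor — approved.
Class III: 4/5 of 7382997 = 5906397.60, rounded up to 5906398; 5,906,398 required, 5,908,543 in favor — approved.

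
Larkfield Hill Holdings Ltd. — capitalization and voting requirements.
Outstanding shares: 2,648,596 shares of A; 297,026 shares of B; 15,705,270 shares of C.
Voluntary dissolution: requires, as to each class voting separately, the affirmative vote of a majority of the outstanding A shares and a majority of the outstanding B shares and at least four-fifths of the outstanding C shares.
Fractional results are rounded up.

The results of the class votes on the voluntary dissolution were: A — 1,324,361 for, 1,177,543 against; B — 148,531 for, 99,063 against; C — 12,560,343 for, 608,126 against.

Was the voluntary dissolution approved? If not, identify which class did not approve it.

Not approved — the C shares did not give the required vote.

A: a majority of 2648596 is 1324299; 1,324,299 required, 1,324,361 in favor — approved.
B: a majority of 297026 is 148514; 148,514 required, 148,531 in favor — approved.
C: 4/5 of 15705270 = 12564216; 12,564,216 required, 12,560,343 in favor — not approved.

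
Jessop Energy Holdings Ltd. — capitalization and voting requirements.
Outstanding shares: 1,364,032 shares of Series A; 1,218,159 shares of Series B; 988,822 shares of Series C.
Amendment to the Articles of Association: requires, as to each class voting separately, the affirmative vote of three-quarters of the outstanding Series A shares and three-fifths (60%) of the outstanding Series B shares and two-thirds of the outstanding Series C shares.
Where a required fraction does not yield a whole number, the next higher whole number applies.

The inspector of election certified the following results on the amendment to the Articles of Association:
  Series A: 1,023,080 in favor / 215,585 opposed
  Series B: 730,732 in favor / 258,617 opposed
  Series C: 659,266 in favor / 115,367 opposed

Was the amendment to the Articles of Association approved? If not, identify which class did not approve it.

Not approved — the Series B shares did not give the required vote.

Series A: 3/4 of 1364032 = 1023024; 1,023,024 required, 1,023,080 in favor — approved.
Series B: 3/5 of 1218159 = 730895.40, rounded up to 730896; 730,896 required, 730,732 in favor — not approved.
Series C: 2/3 of 988822 = 659214.67, rounded up to 659215; 659,215 required, 659,266 in favor — approved.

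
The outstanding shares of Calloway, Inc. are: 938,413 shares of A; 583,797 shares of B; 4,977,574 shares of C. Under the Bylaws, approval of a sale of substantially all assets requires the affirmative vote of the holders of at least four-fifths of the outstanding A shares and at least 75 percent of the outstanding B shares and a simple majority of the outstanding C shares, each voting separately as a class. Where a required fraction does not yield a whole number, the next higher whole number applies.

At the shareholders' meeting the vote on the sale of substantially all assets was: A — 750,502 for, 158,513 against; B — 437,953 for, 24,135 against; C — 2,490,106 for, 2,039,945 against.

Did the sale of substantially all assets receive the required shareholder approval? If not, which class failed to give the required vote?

Not approved — the A shares did not give the required vote.

A: 4/5 of 938413 = 750730.40, rounded up to 750731; 750,731 required, 750,502 in favor — not approved.
B: 3/4 of 583797 = 437847.75, rounded up to 437848; 437,848 required, 437,953 in favor — approved.
C: a majority of 4977574 is 2488788; 2,488,788 required, 2,490,106 in favor — approved.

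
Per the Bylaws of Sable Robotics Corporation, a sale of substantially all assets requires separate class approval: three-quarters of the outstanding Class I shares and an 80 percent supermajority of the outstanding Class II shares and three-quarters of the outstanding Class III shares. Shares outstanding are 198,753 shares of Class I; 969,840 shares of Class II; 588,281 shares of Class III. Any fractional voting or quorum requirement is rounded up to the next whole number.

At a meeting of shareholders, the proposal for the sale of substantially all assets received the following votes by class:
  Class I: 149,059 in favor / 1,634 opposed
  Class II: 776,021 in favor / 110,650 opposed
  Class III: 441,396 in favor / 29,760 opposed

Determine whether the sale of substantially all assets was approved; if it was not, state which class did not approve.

Not approved — the Class I shares did not give the required vote.

Class I: 3/4 of 198753 = 149064.75, rounded up to 149065; 149,065 required, 149,059 in favor — not approved.
Class II: 4/5 of 969840 = 775872; 775,872 required, 776,021 in favor — approved.
Class III: 3/4 of 588281 = 441210.75, rounded up to 441211; 441,211 required, 441,396 in favor — approved.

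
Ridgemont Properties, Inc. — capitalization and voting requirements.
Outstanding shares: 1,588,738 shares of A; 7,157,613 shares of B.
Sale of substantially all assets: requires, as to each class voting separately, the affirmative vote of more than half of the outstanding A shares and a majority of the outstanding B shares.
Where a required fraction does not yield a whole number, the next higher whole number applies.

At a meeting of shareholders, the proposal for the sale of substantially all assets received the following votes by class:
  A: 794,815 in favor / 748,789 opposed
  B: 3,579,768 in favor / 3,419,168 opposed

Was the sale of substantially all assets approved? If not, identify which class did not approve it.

Approved — every class gave the required vote.

A: a majority of 1588738 is 794370; 794,370 required, 794,815 in favor — approved.
B: a majority of 7157613 is 3578807; 3,578,807 required, 3,579,768 in favor — approved.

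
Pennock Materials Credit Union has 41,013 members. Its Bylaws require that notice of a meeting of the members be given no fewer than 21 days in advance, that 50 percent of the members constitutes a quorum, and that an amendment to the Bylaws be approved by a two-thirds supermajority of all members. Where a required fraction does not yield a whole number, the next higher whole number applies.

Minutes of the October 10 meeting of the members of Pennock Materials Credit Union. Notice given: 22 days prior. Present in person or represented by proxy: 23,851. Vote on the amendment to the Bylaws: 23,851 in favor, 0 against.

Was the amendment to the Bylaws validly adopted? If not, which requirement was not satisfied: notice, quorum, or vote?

Notice: 22 days given; 21 required. Satisfied.
Quorum: 50% of 41,013 = 20,506.50, rounded up to 20,507; 23,851 present. Satisfied.
Vote: requires two-thirds of all members (41,013); 2/3 of 41013 = 27342, so 27,342 needed; 23,851 in favor. Not satisfied.

Invalid — vote requirement not satisfied.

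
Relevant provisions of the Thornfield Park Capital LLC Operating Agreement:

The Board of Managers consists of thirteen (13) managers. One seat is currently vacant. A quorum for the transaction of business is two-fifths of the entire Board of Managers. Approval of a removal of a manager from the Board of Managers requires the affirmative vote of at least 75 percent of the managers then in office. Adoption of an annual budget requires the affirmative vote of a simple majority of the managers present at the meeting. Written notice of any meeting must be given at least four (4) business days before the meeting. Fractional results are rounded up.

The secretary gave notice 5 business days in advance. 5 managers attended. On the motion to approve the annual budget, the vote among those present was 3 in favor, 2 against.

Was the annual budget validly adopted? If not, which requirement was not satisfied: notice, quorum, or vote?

Invalid — quorum requirement not satisfied.

Notice: 5 business days given; 4 required (5 ≥ 4). Satisfied.
Quorum: 5 present; quorum is 6. Not satisfied.
Vote: the annual budget requires a majority of the managers present (5). A majority of 5 is 3, so 3 affirmative votes are needed; 3 voted in favor. Satisfied. (Moot — without a quorum no business can be validly transacted.)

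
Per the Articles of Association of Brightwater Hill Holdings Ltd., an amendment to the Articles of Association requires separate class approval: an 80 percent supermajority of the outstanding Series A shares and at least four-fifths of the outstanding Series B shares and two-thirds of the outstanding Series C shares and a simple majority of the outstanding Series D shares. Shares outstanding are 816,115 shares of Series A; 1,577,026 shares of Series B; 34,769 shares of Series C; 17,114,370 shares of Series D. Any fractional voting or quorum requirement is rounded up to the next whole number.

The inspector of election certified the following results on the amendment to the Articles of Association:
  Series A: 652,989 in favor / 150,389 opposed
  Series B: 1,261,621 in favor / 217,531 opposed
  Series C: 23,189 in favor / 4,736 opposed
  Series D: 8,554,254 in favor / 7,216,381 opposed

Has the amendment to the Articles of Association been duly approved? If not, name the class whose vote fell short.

Not approved — the Series D shares did not give the required vote.

Series A: 4/5 of 816115 = 652892; 652,892 required, 652,989 in favor — approved.
Series B: 4/5 of 1577026 = 1261620.80, rounded up to 1261621; 1,261,621 required, 1,261,621 in favor — approved.
Series C: 2/3 of 34769 = 23179.33, rounded up to 23180; 23,180 required, 23,189 in favor — approved.
Series D: a majority of 17114370 is 8557186; 8,557,186 required, 8,554,254 in favor — not approved.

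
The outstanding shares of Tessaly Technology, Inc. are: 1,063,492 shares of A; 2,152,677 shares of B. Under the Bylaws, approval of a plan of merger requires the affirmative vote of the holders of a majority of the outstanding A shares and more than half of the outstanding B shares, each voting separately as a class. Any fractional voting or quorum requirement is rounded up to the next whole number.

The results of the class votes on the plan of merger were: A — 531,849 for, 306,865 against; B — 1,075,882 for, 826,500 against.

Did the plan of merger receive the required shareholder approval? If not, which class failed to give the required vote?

A: a majority of 1063492 is 531747; 531,747 required, 531,849 in favor — approved.
B: a majority of 2152677 is 1076339; 1,076,339 required, 1,075,882 in favor — not approved.

Not approved — the B shares did not give the required vote.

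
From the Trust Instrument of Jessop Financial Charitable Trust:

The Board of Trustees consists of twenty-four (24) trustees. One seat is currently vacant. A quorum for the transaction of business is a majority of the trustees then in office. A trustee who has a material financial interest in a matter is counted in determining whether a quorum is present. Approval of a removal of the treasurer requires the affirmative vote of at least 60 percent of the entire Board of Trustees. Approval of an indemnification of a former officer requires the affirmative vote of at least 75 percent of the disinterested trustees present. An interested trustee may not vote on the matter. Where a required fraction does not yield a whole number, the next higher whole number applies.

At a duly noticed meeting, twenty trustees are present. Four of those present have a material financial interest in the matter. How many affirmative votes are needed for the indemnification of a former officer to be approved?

12

The indemnification of a former officer requires three-fourths of the disinterested trustees present (20 − 4 = 16).
3/4 of 16 = 12.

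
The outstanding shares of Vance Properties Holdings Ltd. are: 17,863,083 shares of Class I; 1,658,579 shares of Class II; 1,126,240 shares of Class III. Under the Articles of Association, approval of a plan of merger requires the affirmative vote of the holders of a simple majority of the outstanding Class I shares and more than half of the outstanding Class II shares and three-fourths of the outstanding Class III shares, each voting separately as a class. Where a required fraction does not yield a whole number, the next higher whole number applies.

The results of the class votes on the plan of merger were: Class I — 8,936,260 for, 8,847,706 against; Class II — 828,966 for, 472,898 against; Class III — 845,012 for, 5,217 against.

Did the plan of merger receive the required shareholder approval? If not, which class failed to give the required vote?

Not approved — the Class II shares did not give the required vote.

Class I: a majority of 17863083 is 8931542; 8,931,542 required, 8,936,260 in favor — approved.
Class II: a majority of 1658579 is 829290; 829,290 required, 828,966 in favor — not approved.
Class III: 3/4 of 1126240 = 844680; 844,680 required, 845,012 in favor — approved.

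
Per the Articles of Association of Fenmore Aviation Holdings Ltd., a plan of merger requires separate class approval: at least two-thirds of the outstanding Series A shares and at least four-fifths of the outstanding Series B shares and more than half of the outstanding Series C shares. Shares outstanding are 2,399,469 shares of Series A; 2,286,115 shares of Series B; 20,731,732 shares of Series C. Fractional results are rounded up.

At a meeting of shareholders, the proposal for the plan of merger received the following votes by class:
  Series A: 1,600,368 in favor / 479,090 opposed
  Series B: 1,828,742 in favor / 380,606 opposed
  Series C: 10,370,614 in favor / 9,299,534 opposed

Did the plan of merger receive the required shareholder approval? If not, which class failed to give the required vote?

Series A: 2/3 of 2399469 = 1599646; 1,599,646 required, 1,600,368 in favor — approved.
Series B: 4/5 of 2286115 = 1828892; 1,828,892 required, 1,828,742 in favor — not approved.
Series C: a majority of 20731732 is 10365867; 10,365,867 required, 10,370,614 in favor — approved.

Not approved — the Series B shares did not give the required vote.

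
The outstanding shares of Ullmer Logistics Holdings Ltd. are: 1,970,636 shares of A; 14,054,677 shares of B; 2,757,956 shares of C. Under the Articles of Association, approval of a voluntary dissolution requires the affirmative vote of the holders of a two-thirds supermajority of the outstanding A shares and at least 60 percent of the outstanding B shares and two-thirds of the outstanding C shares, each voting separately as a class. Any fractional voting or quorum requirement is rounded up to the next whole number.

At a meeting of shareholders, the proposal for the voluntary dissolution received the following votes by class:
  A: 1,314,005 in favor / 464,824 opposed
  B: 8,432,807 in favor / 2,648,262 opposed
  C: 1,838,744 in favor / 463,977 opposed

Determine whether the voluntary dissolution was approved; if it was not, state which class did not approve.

Approved — every class gave the required vote.

A: 2/3 of 1970636 = 1313757.33, rounded up to 1313758; 1,313,758 required, 1,314,005 in favor — approved.
B: 3/5 of 14054677 = 8432806.20, rounded up to 8432807; 8,432,807 required, 8,432,807 in favor — approved.
C: 2/3 of 2757956 = 1838637.33, rounded up to 1838638; 1,838,638 required, 1,838,744 in favor — approved.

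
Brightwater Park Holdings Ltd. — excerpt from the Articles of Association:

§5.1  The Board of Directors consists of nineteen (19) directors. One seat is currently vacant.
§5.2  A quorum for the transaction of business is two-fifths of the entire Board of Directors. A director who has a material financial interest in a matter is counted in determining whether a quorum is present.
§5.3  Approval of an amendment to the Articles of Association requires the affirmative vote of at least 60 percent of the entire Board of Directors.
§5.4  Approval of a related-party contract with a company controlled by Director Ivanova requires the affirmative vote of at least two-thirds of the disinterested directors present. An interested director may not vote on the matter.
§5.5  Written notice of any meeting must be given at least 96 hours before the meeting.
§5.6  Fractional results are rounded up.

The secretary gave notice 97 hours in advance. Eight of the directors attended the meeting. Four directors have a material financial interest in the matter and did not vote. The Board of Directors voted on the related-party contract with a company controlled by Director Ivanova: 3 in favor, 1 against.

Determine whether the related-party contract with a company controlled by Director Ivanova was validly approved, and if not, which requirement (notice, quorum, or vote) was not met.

Valid — all requirements satisfied.

Notice: 97 hours given; 96 required (97 ≥ 96). Satisfied.
Quorum: 8 present (interested directors count toward quorum); quorum is 8. Satisfied.
Vote: the related-party contract with a company controlled by Director Ivanova requires two-thirds of the disinterested directors present (8 − 4 = 4). 2/3 of 4 = 2.67, rounded up to 3, so 3 affirmative votes are needed; 3 voted in favor. Satisfied.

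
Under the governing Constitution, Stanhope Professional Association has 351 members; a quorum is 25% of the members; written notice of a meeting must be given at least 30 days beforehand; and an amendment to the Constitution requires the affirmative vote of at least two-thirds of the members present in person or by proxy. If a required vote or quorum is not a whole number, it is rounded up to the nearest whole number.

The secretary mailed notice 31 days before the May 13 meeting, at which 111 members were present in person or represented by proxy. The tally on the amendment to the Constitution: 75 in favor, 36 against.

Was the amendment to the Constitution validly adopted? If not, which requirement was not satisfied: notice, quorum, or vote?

Valid — all requirements satisfied.

Notice: 31 days given; 30 required. Satisfied.
Quorum: 25% of 351 = 87.75, rounded up to 88; 111 present. Satisfied.
Vote: requires two-thirds of those present (111); 2/3 of 111 = 74, so 74 needed; 75 in favor. Satisfied.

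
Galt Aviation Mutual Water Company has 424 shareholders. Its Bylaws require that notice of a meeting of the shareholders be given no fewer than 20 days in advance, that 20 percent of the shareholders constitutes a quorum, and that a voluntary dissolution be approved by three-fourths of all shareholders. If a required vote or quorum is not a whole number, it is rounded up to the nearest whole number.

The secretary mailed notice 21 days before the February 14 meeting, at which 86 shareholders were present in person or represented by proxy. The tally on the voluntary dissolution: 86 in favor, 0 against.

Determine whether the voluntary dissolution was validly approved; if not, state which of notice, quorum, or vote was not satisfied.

Notice: 21 days given; 20 required. Satisfied.
Quorum: 20% of 424 = 84.80, rounded up to 85; 86 present. Satisfied.
Vote: requires three-fourths of all shareholders (424); 3/4 of 424 = 318, so 318 needed; 86 in favor. Not satisfied.

Invalid — vote requirement not satisfied.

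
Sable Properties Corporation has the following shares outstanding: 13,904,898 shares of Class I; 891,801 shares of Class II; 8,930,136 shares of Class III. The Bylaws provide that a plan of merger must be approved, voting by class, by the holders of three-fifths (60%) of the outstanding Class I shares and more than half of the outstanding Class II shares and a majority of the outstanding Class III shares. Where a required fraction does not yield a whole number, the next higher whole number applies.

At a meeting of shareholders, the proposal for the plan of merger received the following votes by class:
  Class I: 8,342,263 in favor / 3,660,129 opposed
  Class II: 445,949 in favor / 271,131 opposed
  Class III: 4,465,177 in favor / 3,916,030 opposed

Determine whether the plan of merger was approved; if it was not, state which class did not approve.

Not approved — the Class I shares did not give the required vote.

Class I: 3/5 of 13904898 = 8342938.80, rounded up to 8342939; 8,342,939 required, 8,342,263 in favor — not approved.
Class II: a majority of 891801 is 445901; 445,901 required, 445,949 in favor — approved.
Class III: a majority of 8930136 is 4465069; 4,465,069 required, 4,465,177 in favor — approved.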